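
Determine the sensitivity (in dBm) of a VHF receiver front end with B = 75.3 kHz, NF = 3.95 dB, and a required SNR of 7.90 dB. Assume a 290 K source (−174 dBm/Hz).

Sensitivity = −174 + 10 log₁₀(B) + NF + SNR_min
= −174 + 48.77 + 3.95 + 7.90
= −113.38 dBm → −113.4 dBm

−113.4 dBm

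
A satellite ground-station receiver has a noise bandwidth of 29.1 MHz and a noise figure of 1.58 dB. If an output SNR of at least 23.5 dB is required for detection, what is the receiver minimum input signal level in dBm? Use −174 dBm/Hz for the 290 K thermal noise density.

Sensitivity = −174 + 10 log₁₀(B) + NF + SNR_min
= −174 + 74.64 + 1.58 + 23.5
= −74.28 dBm → −74.3 dBm

−74.3 dBm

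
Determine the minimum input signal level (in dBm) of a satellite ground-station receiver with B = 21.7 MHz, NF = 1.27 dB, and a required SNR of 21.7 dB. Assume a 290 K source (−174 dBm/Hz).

Sensitivity = −174 + 10 log₁₀(B) + NF + SNR_min
= −174 + 73.36 + 1.27 + 21.7
= −77.67 dBm → −77.7 dBm

−77.7 dBm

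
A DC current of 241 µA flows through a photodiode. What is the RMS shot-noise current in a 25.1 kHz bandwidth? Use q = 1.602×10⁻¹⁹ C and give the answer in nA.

1.39 nA

I_n = √(2qI·B)
2qI·B = 2 × 1.602×10⁻¹⁹ × 2.41×10⁻⁴ × 2.51×10⁴ = 1.94×10⁻¹⁸ A²
I_n = √(1.94×10⁻¹⁸) = 1.39×10⁻⁹ A = 1.39 nA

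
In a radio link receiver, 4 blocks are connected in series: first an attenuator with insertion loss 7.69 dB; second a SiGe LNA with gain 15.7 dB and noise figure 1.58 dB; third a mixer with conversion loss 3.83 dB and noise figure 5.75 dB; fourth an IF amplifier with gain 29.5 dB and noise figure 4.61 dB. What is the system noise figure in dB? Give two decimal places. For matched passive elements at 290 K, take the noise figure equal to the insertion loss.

9.83 dB

Convert to linear (a loss of L dB is a gain of −L dB): F_i = 10^(NF_i/10), G_i = 10^(G_i,dB/10)
  Stage 1: F_1 = 10^(7.69/10) = 5.875, G_1 = 10^(−7.69/10) = 0.1702
  Stage 2: F_2 = 10^(1.58/10) = 1.439, G_2 = 10^(15.7/10) = 37.15
  Stage 3: F_3 = 10^(5.75/10) = 3.758, G_3 = 10^(−3.83/10) = 0.4140
  Stage 4: F_4 = 10^(4.61/10) = 2.891, G_4 = 10^(29.5/10) = 891.3
Friis cascade:
  F = 5.875 + (1.439 − 1)/0.1702 + (3.758 − 1)/6.324 + (2.891 − 1)/2.618 = 9.611
NF = 10 log₁₀(9.611) = 9.83 dB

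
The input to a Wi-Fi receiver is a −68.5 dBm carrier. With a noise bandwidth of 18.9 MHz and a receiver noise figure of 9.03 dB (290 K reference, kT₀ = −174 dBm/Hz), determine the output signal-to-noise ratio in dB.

23.7 dB

Noise floor: N = −174 + 10 log₁₀(B) + NF
10 log₁₀(1.89×10⁷) = 72.76 dB
N = −174 + 72.76 + 9.03 = −92.21 dBm
SNR = P_sig − N = −68.5 − (−92.21) = 23.71 dB → 23.7 dB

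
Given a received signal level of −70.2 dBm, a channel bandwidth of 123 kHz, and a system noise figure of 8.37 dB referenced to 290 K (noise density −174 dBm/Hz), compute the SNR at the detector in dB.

Noise floor: N = −174 + 10 log₁₀(B) + NF
10 log₁₀(1.23×10⁵) = 50.9 dB
N = −174 + 50.9 + 8.37 = −114.73 dBm
SNR = P_sig − N = −70.2 − (−114.73) = 44.53 dB → 44.5 dB

44.5 dB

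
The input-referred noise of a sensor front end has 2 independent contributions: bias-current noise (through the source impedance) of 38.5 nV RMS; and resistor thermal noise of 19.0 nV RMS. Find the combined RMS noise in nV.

42.9 nV

Uncorrelated sources add in power (mean-square): V_tot = √(ΣV_i²)
V_tot = √[(3.85×10⁻⁸)² + (1.90×10⁻⁸)²] = 4.29×10⁻⁸ V = 42.9 nV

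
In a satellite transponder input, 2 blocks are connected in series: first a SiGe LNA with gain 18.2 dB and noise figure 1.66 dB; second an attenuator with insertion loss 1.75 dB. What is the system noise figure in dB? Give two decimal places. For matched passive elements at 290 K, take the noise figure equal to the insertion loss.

Convert to linear (a loss of L dB is a gain of −L dB): F_i = 10^(NF_i/10), G_i = 10^(G_i,dB/10)
  Stage 1: F_1 = 10^(1.66/10) = 1.466, G_1 = 10^(18.2/10) = 66.07
  Stage 2: F_2 = 10^(1.75/10) = 1.496, G_2 = 10^(−1.75/10) = 0.6683
Friis cascade:
  F = 1.466 + (1.496 − 1)/66.07 = 1.473
NF = 10 log₁₀(1.473) = 1.68 dB

1.68 dB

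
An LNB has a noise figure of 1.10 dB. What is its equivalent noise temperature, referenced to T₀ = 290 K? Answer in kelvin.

83.6 K

F = 10^(1.10/10) = 1.28825
T_e = (F − 1)·T₀ = (1.28825 − 1) × 290 = 83.6 K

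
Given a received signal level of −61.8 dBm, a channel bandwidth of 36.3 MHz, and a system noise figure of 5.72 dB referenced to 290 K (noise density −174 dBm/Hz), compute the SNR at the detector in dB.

Noise floor: N = −174 + 10 log₁₀(B) + NF
10 log₁₀(3.63×10⁷) = 75.6 dB
N = −174 + 75.6 + 5.72 = −92.68 dBm
SNR = P_sig − N = −61.8 − (−92.68) = 30.88 dB → 30.9 dB

30.9 dB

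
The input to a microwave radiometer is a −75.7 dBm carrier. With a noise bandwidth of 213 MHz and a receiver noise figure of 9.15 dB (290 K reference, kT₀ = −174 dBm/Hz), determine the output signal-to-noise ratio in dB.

Noise floor: N = −174 + 10 log₁₀(B) + NF
10 log₁₀(2.13×10⁸) = 83.28 dB
N = −174 + 83.28 + 9.15 = −81.57 dBm
SNR = P_sig − N = −75.7 − (−81.57) = 5.87 dB → 5.9 dB

5.9 dB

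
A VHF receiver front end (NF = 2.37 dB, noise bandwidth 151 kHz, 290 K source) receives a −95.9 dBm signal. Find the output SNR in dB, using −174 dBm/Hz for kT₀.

23.9 dB

Noise floor: N = −174 + 10 log₁₀(B) + NF
10 log₁₀(1.51×10⁵) = 51.79 dB
N = −174 + 51.79 + 2.37 = −119.84 dBm
SNR = P_sig − N = −95.9 − (−119.84) = 23.94 dB → 23.9 dB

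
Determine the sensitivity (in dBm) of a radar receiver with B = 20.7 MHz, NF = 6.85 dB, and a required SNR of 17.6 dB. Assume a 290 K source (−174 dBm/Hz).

Sensitivity = −174 + 10 log₁₀(B) + NF + SNR_min
= −174 + 73.16 + 6.85 + 17.6
= −76.39 dBm → −76.4 dBm

−76.4 dBm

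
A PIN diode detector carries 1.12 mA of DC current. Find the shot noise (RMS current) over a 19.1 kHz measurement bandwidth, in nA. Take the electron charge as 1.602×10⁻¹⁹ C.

I_n = √(2qI·B)
2qI·B = 2 × 1.602×10⁻¹⁹ × 1.12×10⁻³ × 1.91×10⁴ = 6.85×10⁻¹⁸ A²
I_n = √(6.85×10⁻¹⁸) = 2.62×10⁻⁹ A = 2.62 nA

2.62 nA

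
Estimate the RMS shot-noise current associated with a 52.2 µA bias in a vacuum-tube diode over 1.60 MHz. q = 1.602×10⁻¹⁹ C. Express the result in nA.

I_n = √(2qI·B)
2qI·B = 2 × 1.602×10⁻¹⁹ × 5.22×10⁻⁵ × 1.60×10⁶ = 2.68×10⁻¹⁷ A²
I_n = √(2.68×10⁻¹⁷) = 5.17×10⁻⁹ A = 5.17 nA

5.17 nA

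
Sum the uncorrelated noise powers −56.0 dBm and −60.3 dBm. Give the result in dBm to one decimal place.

Convert to linear, add, convert back:
P₁ = 2.51×10⁻⁹ W, P₂ = 9.33×10⁻¹⁰ W
P_tot = 3.45×10⁻⁹ W → 10 log₁₀(P_tot / 10⁻³) = −54.6 dBm

−54.6 dBm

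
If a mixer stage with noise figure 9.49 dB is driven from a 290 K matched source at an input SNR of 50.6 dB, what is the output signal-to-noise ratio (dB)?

41.11 dB

By definition F = SNR_in/SNR_out, so in dB: SNR_out = SNR_in − NF
SNR_out = 50.6 − 9.49 = 41.11 dB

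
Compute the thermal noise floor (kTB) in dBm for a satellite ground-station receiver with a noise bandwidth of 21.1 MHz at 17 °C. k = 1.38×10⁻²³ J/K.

−100.7 dBm

T = 17 °C + 273.15 = 290.15 K
P_n = kTB = 1.38×10⁻²³ × 290.15 × 2.11×10⁷ = 8.45×10⁻¹⁴ W
In dBm: 10 log₁₀(8.45×10⁻¹⁴ / 10⁻³) = −100.7 dBm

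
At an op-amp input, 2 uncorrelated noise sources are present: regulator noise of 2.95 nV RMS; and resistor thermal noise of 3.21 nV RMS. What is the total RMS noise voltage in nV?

4.36 nV

Uncorrelated sources add in power (mean-square): V_tot = √(ΣV_i²)
V_tot = √[(2.95×10⁻⁹)² + (3.21×10⁻⁹)²] = 4.36×10⁻⁹ V = 4.36 nV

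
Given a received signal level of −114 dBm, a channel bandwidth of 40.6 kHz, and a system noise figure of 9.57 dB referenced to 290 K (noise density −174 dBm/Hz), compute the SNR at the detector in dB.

Noise floor: N = −174 + 10 log₁₀(B) + NF
10 log₁₀(4.06×10⁴) = 46.09 dB
N = −174 + 46.09 + 9.57 = −118.34 dBm
SNR = P_sig − N = −114 − (−118.34) = 4.34 dB → 4.3 dB

4.3 dB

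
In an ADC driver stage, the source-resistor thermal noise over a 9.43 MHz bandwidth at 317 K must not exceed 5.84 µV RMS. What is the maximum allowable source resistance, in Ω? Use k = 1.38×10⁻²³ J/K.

Johnson–Nyquist: V_n = √(4kTRB) ⇒ R = V_n² / (4kTB)
4kTB = 4 × 1.38×10⁻²³ × 317 × 9.43×10⁶ = 1.65×10⁻¹³
R = (5.84×10⁻⁶)² / 1.65×10⁻¹³ = 2.07×10² Ω = 207 Ω

207 Ω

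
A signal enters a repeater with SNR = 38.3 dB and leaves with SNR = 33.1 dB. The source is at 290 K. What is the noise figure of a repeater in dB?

NF (dB) = SNR_in(dB) − SNR_out(dB) when the source is at T₀
NF = 38.3 − 33.1 = 5.2 dB

5.2 dB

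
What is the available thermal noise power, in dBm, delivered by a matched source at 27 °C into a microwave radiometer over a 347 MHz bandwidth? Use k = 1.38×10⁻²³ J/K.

−88.4 dBm

T = 27 °C + 273.15 = 300.15 K
P_n = kTB = 1.38×10⁻²³ × 300.15 × 3.47×10⁸ = 1.44×10⁻¹² W
In dBm: 10 log₁₀(1.44×10⁻¹² / 10⁻³) = −88.4 dBm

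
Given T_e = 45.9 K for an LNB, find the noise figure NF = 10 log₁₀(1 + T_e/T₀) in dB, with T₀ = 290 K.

0.638 dB

F = 1 + T_e/T₀ = 1 + 45.9/290 = 1.15828
NF = 10 log₁₀(1.15828) = 0.638 dB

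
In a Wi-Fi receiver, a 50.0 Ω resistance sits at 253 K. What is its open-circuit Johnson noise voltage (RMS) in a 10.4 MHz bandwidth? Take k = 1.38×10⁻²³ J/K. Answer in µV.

V_n = √(4kTRB)
4kTRB = 4 × 1.38×10⁻²³ × 253 × 5.00×10¹ × 1.04×10⁷ = 7.26×10⁻¹² V²
V_n = √(7.26×10⁻¹²) = 2.69×10⁻⁶ V = 2.69 µV

2.69 µV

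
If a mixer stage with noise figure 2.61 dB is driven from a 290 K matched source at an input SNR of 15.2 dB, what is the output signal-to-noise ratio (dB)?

12.59 dB

By definition F = SNR_in/SNR_out, so in dB: SNR_out = SNR_in − NF
SNR_out = 15.2 − 2.61 = 12.59 dB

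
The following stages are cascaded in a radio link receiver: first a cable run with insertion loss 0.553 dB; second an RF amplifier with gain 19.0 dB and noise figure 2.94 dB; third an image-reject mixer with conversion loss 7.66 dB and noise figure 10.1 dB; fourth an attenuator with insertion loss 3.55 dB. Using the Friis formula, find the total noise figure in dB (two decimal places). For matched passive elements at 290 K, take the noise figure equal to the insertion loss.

Convert to linear (a loss of L dB is a gain of −L dB): F_i = 10^(NF_i/10), G_i = 10^(G_i,dB/10)
  Stage 1: F_1 = 10^(0.553/10) = 1.136, G_1 = 10^(−0.553/10) = 0.8804
  Stage 2: F_2 = 10^(2.94/10) = 1.968, G_2 = 10^(19.0/10) = 79.43
  Stage 3: F_3 = 10^(10.1/10) = 10.23, G_3 = 10^(−7.66/10) = 0.1714
  Stage 4: F_4 = 10^(3.55/10) = 2.265, G_4 = 10^(−3.55/10) = 0.4416
Friis cascade:
  F = 1.136 + (1.968 − 1)/0.8804 + (10.23 − 1)/69.94 + (2.265 − 1)/11.99 = 2.473
NF = 10 log₁₀(2.473) = 3.93 dB

3.93 dB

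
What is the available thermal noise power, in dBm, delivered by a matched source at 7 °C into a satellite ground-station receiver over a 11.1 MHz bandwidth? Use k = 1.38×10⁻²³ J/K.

T = 7 °C + 273.15 = 280.15 K
P_n = kTB = 1.38×10⁻²³ × 280.15 × 1.11×10⁷ = 4.29×10⁻¹⁴ W
In dBm: 10 log₁₀(4.29×10⁻¹⁴ / 10⁻³) = −103.7 dBm

−103.7 dBm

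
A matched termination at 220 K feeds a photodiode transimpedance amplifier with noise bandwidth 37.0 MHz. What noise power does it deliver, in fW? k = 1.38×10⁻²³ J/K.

112 fW

P_n = kTB = 1.38×10⁻²³ × 220 × 3.70×10⁷ = 1.12×10⁻¹³ W = 112 fW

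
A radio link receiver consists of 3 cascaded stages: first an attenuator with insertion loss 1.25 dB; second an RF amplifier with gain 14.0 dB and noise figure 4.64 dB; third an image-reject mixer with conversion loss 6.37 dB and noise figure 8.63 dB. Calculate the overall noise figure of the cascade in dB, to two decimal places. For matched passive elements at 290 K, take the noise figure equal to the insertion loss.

Convert to linear (a loss of L dB is a gain of −L dB): F_i = 10^(NF_i/10), G_i = 10^(G_i,dB/10)
  Stage 1: F_1 = 10^(1.25/10) = 1.334, G_1 = 10^(−1.25/10) = 0.7499
  Stage 2: F_2 = 10^(4.64/10) = 2.911, G_2 = 10^(14.0/10) = 25.12
  Stage 3: F_3 = 10^(8.63/10) = 7.295, G_3 = 10^(−6.37/10) = 0.2307
Friis cascade:
  F = 1.334 + (2.911 − 1)/0.7499 + (7.295 − 1)/18.84 = 4.216
NF = 10 log₁₀(4.216) = 6.25 dB

6.25 dB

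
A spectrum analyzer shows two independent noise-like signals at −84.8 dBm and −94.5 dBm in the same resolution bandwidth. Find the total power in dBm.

Convert to linear, add, convert back:
P₁ = 3.31×10⁻¹² W, P₂ = 3.55×10⁻¹³ W
P_tot = 3.67×10⁻¹² W → 10 log₁₀(P_tot / 10⁻³) = −84.4 dBm

−84.4 dBm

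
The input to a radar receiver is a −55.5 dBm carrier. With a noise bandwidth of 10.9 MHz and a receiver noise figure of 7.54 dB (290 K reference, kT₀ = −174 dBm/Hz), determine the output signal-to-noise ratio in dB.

40.6 dB

Noise floor: N = −174 + 10 log₁₀(B) + NF
10 log₁₀(1.09×10⁷) = 70.37 dB
N = −174 + 70.37 + 7.54 = −96.09 dBm
SNR = P_sig − N = −55.5 − (−96.09) = 40.59 dB → 40.6 dB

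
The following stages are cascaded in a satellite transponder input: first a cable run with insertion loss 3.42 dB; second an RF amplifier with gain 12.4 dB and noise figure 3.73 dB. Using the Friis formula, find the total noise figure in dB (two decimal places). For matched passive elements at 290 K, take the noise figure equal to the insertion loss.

Convert to linear (a loss of L dB is a gain of −L dB): F_i = 10^(NF_i/10), G_i = 10^(G_i,dB/10)
  Stage 1: F_1 = 10^(3.42/10) = 2.198, G_1 = 10^(−3.42/10) = 0.4550
  Stage 2: F_2 = 10^(3.73/10) = 2.360, G_2 = 10^(12.4/10) = 17.38
Friis cascade:
  F = 2.198 + (2.360 − 1)/0.4550 = 5.188
NF = 10 log₁₀(5.188) = 7.15 dB

7.15 dB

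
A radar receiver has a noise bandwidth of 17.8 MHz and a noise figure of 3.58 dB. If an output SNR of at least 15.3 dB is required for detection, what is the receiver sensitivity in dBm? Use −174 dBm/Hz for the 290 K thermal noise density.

Sensitivity = −174 + 10 log₁₀(B) + NF + SNR_min
= −174 + 72.5 + 3.58 + 15.3
= −82.62 dBm → −82.6 dBm

−82.6 dBm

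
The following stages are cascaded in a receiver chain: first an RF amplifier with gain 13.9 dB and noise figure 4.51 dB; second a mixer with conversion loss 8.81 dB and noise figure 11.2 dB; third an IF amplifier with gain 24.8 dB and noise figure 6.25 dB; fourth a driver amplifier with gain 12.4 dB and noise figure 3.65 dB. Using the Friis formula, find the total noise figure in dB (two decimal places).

Convert to linear (a loss of L dB is a gain of −L dB): F_i = 10^(NF_i/10), G_i = 10^(G_i,dB/10)
  Stage 1: F_1 = 10^(4.51/10) = 2.825, G_1 = 10^(13.9/10) = 24.55
  Stage 2: F_2 = 10^(11.2/10) = 13.18, G_2 = 10^(−8.81/10) = 0.1315
  Stage 3: F_3 = 10^(6.25/10) = 4.217, G_3 = 10^(24.8/10) = 302.0
  Stage 4: F_4 = 10^(3.65/10) = 2.317, G_4 = 10^(12.4/10) = 17.38
Friis cascade:
  F = 2.825 + (13.18 − 1)/24.55 + (4.217 − 1)/3.228 + (2.317 − 1)/975.0 = 4.319
NF = 10 log₁₀(4.319) = 6.35 dB

6.35 dB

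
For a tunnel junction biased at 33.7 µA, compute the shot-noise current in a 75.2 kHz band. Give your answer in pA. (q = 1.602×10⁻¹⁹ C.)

I_n = √(2qI·B)
2qI·B = 2 × 1.602×10⁻¹⁹ × 3.37×10⁻⁵ × 7.52×10⁴ = 8.12×10⁻¹⁹ A²
I_n = √(8.12×10⁻¹⁹) = 9.01×10⁻¹⁰ A = 901 pA

901 pA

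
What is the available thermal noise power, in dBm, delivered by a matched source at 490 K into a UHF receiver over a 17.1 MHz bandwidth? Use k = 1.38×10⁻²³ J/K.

−99.4 dBm

P_n = kTB = 1.38×10⁻²³ × 490 × 1.71×10⁷ = 1.16×10⁻¹³ W
In dBm: 10 log₁₀(1.16×10⁻¹³ / 10⁻³) = −99.4 dBm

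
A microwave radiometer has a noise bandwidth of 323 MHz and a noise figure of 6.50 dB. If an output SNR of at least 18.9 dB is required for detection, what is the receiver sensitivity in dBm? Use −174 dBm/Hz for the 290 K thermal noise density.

Sensitivity = −174 + 10 log₁₀(B) + NF + SNR_min
= −174 + 85.09 + 6.50 + 18.9
= −63.51 dBm → −63.5 dBm

−63.5 dBm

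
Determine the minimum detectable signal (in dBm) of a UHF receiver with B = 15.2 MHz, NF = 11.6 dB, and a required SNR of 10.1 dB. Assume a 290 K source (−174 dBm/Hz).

−80.5 dBm

Sensitivity = −174 + 10 log₁₀(B) + NF + SNR_min
= −174 + 71.82 + 11.6 + 10.1
= −80.48 dBm → −80.5 dBm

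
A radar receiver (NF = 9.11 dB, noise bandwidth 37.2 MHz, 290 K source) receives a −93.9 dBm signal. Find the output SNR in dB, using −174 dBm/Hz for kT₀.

Noise floor: N = −174 + 10 log₁₀(B) + NF
10 log₁₀(3.72×10⁷) = 75.71 dB
N = −174 + 75.71 + 9.11 = −89.18 dBm
SNR = P_sig − N = −93.9 − (−89.18) = −4.72 dB → −4.7 dB

−4.7 dB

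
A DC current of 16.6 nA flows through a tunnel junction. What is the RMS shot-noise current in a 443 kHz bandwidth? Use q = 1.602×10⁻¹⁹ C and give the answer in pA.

48.5 pA

I_n = √(2qI·B)
2qI·B = 2 × 1.602×10⁻¹⁹ × 1.66×10⁻⁸ × 4.43×10⁵ = 2.36×10⁻²¹ A²
I_n = √(2.36×10⁻²¹) = 4.85×10⁻¹¹ A = 48.5 pA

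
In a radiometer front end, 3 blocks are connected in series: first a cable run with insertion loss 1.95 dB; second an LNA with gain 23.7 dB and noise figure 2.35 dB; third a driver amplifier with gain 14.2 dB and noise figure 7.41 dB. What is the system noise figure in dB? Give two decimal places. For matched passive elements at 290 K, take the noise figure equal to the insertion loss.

Convert to linear (a loss of L dB is a gain of −L dB): F_i = 10^(NF_i/10), G_i = 10^(G_i,dB/10)
  Stage 1: F_1 = 10^(1.95/10) = 1.567, G_1 = 10^(−1.95/10) = 0.6383
  Stage 2: F_2 = 10^(2.35/10) = 1.718, G_2 = 10^(23.7/10) = 234.4
  Stage 3: F_3 = 10^(7.41/10) = 5.508, G_3 = 10^(14.2/10) = 26.30
Friis cascade:
  F = 1.567 + (1.718 − 1)/0.6383 + (5.508 − 1)/149.6 = 2.722
NF = 10 log₁₀(2.722) = 4.35 dB

4.35 dB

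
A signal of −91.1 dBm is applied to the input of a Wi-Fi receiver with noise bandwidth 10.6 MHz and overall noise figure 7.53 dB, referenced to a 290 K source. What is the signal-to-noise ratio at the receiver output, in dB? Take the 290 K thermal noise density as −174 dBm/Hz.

5.1 dB

Noise floor: N = −174 + 10 log₁₀(B) + NF
10 log₁₀(1.06×10⁷) = 70.25 dB
N = −174 + 70.25 + 7.53 = −96.22 dBm
SNR = P_sig − N = −91.1 − (−96.22) = 5.12 dB → 5.1 dB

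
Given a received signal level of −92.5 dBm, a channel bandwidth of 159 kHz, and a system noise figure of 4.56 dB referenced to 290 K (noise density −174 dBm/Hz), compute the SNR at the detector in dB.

24.9 dB

Noise floor: N = −174 + 10 log₁₀(B) + NF
10 log₁₀(1.59×10⁵) = 52.01 dB
N = −174 + 52.01 + 4.56 = −117.43 dBm
SNR = P_sig − N = −92.5 − (−117.43) = 24.93 dB → 24.9 dB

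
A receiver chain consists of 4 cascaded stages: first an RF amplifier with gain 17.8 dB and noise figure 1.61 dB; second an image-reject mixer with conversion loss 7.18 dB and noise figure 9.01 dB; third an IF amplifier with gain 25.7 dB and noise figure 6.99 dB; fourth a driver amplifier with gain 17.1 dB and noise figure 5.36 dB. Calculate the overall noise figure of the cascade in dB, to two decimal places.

2.81 dB

Convert to linear (a loss of L dB is a gain of −L dB): F_i = 10^(NF_i/10), G_i = 10^(G_i,dB/10)
  Stage 1: F_1 = 10^(1.61/10) = 1.449, G_1 = 10^(17.8/10) = 60.26
  Stage 2: F_2 = 10^(9.01/10) = 7.962, G_2 = 10^(−7.18/10) = 0.1914
  Stage 3: F_3 = 10^(6.99/10) = 5.000, G_3 = 10^(25.7/10) = 371.5
  Stage 4: F_4 = 10^(5.36/10) = 3.436, G_4 = 10^(17.1/10) = 51.29
Friis cascade:
  F = 1.449 + (7.962 − 1)/60.26 + (5.000 − 1)/11.53 + (3.436 − 1)/4285 = 1.912
NF = 10 log₁₀(1.912) = 2.81 dB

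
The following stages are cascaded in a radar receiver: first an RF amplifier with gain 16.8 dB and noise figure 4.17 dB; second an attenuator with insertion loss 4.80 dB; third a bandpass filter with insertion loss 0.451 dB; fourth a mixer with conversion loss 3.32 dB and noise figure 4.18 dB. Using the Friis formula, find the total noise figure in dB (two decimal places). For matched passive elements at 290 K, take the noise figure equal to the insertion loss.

Convert to linear (a loss of L dB is a gain of −L dB): F_i = 10^(NF_i/10), G_i = 10^(G_i,dB/10)
  Stage 1: F_1 = 10^(4.17/10) = 2.612, G_1 = 10^(16.8/10) = 47.86
  Stage 2: F_2 = 10^(4.80/10) = 3.020, G_2 = 10^(−4.80/10) = 0.3311
  Stage 3: F_3 = 10^(0.451/10) = 1.109, G_3 = 10^(−0.451/10) = 0.9014
  Stage 4: F_4 = 10^(4.18/10) = 2.618, G_4 = 10^(−3.32/10) = 0.4656
Friis cascade:
  F = 2.612 + (3.020 − 1)/47.86 + (1.109 − 1)/15.85 + (2.618 − 1)/14.29 = 2.775
NF = 10 log₁₀(2.775) = 4.43 dB

4.43 dB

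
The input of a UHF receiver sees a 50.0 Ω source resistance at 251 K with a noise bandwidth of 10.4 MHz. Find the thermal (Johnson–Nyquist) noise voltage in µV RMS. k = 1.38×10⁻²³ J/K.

V_n = √(4kTRB)
4kTRB = 4 × 1.38×10⁻²³ × 251 × 5.00×10¹ × 1.04×10⁷ = 7.20×10⁻¹² V²
V_n = √(7.20×10⁻¹²) = 2.68×10⁻⁶ V = 2.68 µV

2.68 µV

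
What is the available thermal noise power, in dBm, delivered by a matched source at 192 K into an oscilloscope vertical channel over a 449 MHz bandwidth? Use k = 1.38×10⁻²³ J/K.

P_n = kTB = 1.38×10⁻²³ × 192 × 4.49×10⁸ = 1.19×10⁻¹² W
In dBm: 10 log₁₀(1.19×10⁻¹² / 10⁻³) = −89.2 dBm

−89.2 dBm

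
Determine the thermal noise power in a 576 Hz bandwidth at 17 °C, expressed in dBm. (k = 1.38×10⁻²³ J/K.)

T = 17 °C + 273.15 = 290.15 K
P_n = kTB = 1.38×10⁻²³ × 290.15 × 5.76×10² = 2.31×10⁻¹⁸ W
In dBm: 10 log₁₀(2.31×10⁻¹⁸ / 10⁻³) = −146.4 dBm

−146.4 dBm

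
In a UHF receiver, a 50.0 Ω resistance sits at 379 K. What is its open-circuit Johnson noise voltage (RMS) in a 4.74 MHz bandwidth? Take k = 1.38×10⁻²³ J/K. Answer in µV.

V_n = √(4kTRB)
4kTRB = 4 × 1.38×10⁻²³ × 379 × 5.00×10¹ × 4.74×10⁶ = 4.96×10⁻¹² V²
V_n = √(4.96×10⁻¹²) = 2.23×10⁻⁶ V = 2.23 µV

2.23 µV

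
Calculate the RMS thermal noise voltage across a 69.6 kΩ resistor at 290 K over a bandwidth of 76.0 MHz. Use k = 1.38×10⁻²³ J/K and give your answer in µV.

291 µV

V_n = √(4kTRB)
4kTRB = 4 × 1.38×10⁻²³ × 290 × 6.96×10⁴ × 7.60×10⁷ = 8.47×10⁻⁸ V²
V_n = √(8.47×10⁻⁸) = 2.91×10⁻⁴ V = 291 µV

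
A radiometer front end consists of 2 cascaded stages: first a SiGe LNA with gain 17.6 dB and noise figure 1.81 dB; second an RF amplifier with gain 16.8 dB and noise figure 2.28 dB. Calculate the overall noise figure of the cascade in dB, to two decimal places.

1.84 dB

Convert to linear (a loss of L dB is a gain of −L dB): F_i = 10^(NF_i/10), G_i = 10^(G_i,dB/10)
  Stage 1: F_1 = 10^(1.81/10) = 1.517, G_1 = 10^(17.6/10) = 57.54
  Stage 2: F_2 = 10^(2.28/10) = 1.690, G_2 = 10^(16.8/10) = 47.86
Friis cascade:
  F = 1.517 + (1.690 − 1)/57.54 = 1.529
NF = 10 log₁₀(1.529) = 1.84 dB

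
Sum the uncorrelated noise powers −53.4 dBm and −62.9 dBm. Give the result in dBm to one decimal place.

Convert to linear, add, convert back:
P₁ = 4.57×10⁻⁹ W, P₂ = 5.13×10⁻¹⁰ W
P_tot = 5.08×10⁻⁹ W → 10 log₁₀(P_tot / 10⁻³) = −52.9 dBm

−52.9 dBm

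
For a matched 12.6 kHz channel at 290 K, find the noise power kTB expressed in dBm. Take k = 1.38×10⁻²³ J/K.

−133.0 dBm

P_n = kTB = 1.38×10⁻²³ × 290 × 1.26×10⁴ = 5.04×10⁻¹⁷ W
In dBm: 10 log₁₀(5.04×10⁻¹⁷ / 10⁻³) = −133.0 dBm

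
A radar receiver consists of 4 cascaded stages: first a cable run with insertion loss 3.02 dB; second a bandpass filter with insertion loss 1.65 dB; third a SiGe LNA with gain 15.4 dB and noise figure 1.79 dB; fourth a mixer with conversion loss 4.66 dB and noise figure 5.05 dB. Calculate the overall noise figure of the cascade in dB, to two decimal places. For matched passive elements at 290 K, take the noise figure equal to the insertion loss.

Convert to linear (a loss of L dB is a gain of −L dB): F_i = 10^(NF_i/10), G_i = 10^(G_i,dB/10)
  Stage 1: F_1 = 10^(3.02/10) = 2.004, G_1 = 10^(−3.02/10) = 0.4989
  Stage 2: F_2 = 10^(1.65/10) = 1.462, G_2 = 10^(−1.65/10) = 0.6839
  Stage 3: F_3 = 10^(1.79/10) = 1.510, G_3 = 10^(15.4/10) = 34.67
  Stage 4: F_4 = 10^(5.05/10) = 3.199, G_4 = 10^(−4.66/10) = 0.3420
Friis cascade:
  F = 2.004 + (1.462 − 1)/0.4989 + (1.510 − 1)/0.3412 + (3.199 − 1)/11.83 = 4.612
NF = 10 log₁₀(4.612) = 6.64 dB

6.64 dB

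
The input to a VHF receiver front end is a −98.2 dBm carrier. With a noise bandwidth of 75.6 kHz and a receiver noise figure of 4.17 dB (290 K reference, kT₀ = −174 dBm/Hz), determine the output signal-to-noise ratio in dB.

22.8 dB

Noise floor: N = −174 + 10 log₁₀(B) + NF
10 log₁₀(7.56×10⁴) = 48.79 dB
N = −174 + 48.79 + 4.17 = −121.04 dBm
SNR = P_sig − N = −98.2 − (−121.04) = 22.84 dB → 22.8 dB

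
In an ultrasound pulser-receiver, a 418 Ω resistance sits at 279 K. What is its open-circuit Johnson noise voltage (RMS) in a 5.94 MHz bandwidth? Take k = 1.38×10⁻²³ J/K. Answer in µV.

V_n = √(4kTRB)
4kTRB = 4 × 1.38×10⁻²³ × 279 × 4.18×10² × 5.94×10⁶ = 3.82×10⁻¹¹ V²
V_n = √(3.82×10⁻¹¹) = 6.18×10⁻⁶ V = 6.18 µV

6.18 µV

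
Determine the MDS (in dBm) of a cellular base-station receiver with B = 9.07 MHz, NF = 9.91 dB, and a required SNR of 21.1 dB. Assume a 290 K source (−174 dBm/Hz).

Sensitivity = −174 + 10 log₁₀(B) + NF + SNR_min
= −174 + 69.58 + 9.91 + 21.1
= −73.41 dBm → −73.4 dBm

−73.4 dBm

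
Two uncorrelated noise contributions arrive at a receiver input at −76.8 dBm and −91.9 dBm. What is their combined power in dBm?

Convert to linear, add, convert back:
P₁ = 2.09×10⁻¹¹ W, P₂ = 6.46×10⁻¹³ W
P_tot = 2.15×10⁻¹¹ W → 10 log₁₀(P_tot / 10⁻³) = −76.7 dBm

−76.7 dBm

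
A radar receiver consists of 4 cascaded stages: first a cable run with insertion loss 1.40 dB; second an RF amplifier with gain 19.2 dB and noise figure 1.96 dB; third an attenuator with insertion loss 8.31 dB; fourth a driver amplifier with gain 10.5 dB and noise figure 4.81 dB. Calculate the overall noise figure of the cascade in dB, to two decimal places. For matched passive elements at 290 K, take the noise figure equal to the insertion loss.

3.96 dB

Convert to linear (a loss of L dB is a gain of −L dB): F_i = 10^(NF_i/10), G_i = 10^(G_i,dB/10)
  Stage 1: F_1 = 10^(1.40/10) = 1.380, G_1 = 10^(−1.40/10) = 0.7244
  Stage 2: F_2 = 10^(1.96/10) = 1.570, G_2 = 10^(19.2/10) = 83.18
  Stage 3: F_3 = 10^(8.31/10) = 6.776, G_3 = 10^(−8.31/10) = 0.1476
  Stage 4: F_4 = 10^(4.81/10) = 3.027, G_4 = 10^(10.5/10) = 11.22
Friis cascade:
  F = 1.380 + (1.570 − 1)/0.7244 + (6.776 − 1)/60.26 + (3.027 − 1)/8.892 = 2.492
NF = 10 log₁₀(2.492) = 3.96 dB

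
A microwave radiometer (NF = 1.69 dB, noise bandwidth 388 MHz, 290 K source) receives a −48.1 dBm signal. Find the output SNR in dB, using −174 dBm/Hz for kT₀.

Noise floor: N = −174 + 10 log₁₀(B) + NF
10 log₁₀(3.88×10⁸) = 85.89 dB
N = −174 + 85.89 + 1.69 = −86.42 dBm
SNR = P_sig − N = −48.1 − (−86.42) = 38.32 dB → 38.3 dB

38.3 dB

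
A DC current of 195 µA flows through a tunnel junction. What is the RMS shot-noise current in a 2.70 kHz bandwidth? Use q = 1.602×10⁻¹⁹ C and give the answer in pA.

411 pA

I_n = √(2qI·B)
2qI·B = 2 × 1.602×10⁻¹⁹ × 1.95×10⁻⁴ × 2.70×10³ = 1.69×10⁻¹⁹ A²
I_n = √(1.69×10⁻¹⁹) = 4.11×10⁻¹⁰ A = 411 pA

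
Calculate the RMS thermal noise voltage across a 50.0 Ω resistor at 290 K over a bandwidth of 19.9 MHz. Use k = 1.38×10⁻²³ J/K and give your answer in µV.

3.99 µV

V_n = √(4kTRB)
4kTRB = 4 × 1.38×10⁻²³ × 290 × 5.00×10¹ × 1.99×10⁷ = 1.59×10⁻¹¹ V²
V_n = √(1.59×10⁻¹¹) = 3.99×10⁻⁶ V = 3.99 µV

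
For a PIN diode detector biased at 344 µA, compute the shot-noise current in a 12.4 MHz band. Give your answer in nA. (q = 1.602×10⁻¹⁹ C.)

I_n = √(2qI·B)
2qI·B = 2 × 1.602×10⁻¹⁹ × 3.44×10⁻⁴ × 1.24×10⁷ = 1.37×10⁻¹⁵ A²
I_n = √(1.37×10⁻¹⁵) = 3.70×10⁻⁸ A = 37.0 nA

37.0 nA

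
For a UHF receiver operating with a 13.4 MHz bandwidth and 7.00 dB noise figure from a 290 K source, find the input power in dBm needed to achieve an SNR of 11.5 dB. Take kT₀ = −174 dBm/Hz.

Sensitivity = −174 + 10 log₁₀(B) + NF + SNR_min
= −174 + 71.27 + 7.00 + 11.5
= −84.23 dBm → −84.2 dBm

−84.2 dBm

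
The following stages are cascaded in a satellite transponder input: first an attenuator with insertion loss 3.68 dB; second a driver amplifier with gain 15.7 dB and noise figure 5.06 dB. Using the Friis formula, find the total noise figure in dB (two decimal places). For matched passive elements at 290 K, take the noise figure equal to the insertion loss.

Convert to linear (a loss of L dB is a gain of −L dB): F_i = 10^(NF_i/10), G_i = 10^(G_i,dB/10)
  Stage 1: F_1 = 10^(3.68/10) = 2.333, G_1 = 10^(−3.68/10) = 0.4285
  Stage 2: F_2 = 10^(5.06/10) = 3.206, G_2 = 10^(15.7/10) = 37.15
Friis cascade:
  F = 2.333 + (3.206 − 1)/0.4285 = 7.482
NF = 10 log₁₀(7.482) = 8.74 dB

8.74 dB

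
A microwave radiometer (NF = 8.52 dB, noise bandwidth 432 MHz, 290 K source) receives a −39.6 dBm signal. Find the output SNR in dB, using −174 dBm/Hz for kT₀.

39.5 dB

Noise floor: N = −174 + 10 log₁₀(B) + NF
10 log₁₀(4.32×10⁸) = 86.35 dB
N = −174 + 86.35 + 8.52 = −79.13 dBm
SNR = P_sig − N = −39.6 − (−79.13) = 39.53 dB → 39.5 dB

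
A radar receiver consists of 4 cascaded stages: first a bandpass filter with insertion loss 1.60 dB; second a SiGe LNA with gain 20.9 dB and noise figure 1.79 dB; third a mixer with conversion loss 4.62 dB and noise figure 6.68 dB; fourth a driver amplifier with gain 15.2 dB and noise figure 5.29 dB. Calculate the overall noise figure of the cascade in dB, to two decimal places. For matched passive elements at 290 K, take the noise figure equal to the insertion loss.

3.63 dB

Convert to linear (a loss of L dB is a gain of −L dB): F_i = 10^(NF_i/10), G_i = 10^(G_i,dB/10)
  Stage 1: F_1 = 10^(1.60/10) = 1.445, G_1 = 10^(−1.60/10) = 0.6918
  Stage 2: F_2 = 10^(1.79/10) = 1.510, G_2 = 10^(20.9/10) = 123.0
  Stage 3: F_3 = 10^(6.68/10) = 4.656, G_3 = 10^(−4.62/10) = 0.3451
  Stage 4: F_4 = 10^(5.29/10) = 3.381, G_4 = 10^(15.2/10) = 33.11
Friis cascade:
  F = 1.445 + (1.510 − 1)/0.6918 + (4.656 − 1)/85.11 + (3.381 − 1)/29.38 = 2.307
NF = 10 log₁₀(2.307) = 3.63 dB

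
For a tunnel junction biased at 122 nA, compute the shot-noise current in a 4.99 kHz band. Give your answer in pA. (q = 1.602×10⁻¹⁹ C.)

14.0 pA

I_n = √(2qI·B)
2qI·B = 2 × 1.602×10⁻¹⁹ × 1.22×10⁻⁷ × 4.99×10³ = 1.95×10⁻²² A²
I_n = √(1.95×10⁻²²) = 1.40×10⁻¹¹ A = 14.0 pA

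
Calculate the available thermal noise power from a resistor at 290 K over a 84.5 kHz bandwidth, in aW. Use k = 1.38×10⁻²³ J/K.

338 aW

P_n = kTB = 1.38×10⁻²³ × 290 × 8.45×10⁴ = 3.38×10⁻¹⁶ W = 338 aW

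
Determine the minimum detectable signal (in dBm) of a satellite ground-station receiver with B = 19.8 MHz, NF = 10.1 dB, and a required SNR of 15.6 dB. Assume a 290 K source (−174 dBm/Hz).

Sensitivity = −174 + 10 log₁₀(B) + NF + SNR_min
= −174 + 72.97 + 10.1 + 15.6
= −75.33 dBm → −75.3 dBm

−75.3 dBm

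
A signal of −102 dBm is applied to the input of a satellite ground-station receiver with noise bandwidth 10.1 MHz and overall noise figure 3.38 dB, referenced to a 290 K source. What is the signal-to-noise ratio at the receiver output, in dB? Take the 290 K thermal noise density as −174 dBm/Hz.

−1.4 dB

Noise floor: N = −174 + 10 log₁₀(B) + NF
10 log₁₀(1.01×10⁷) = 70.04 dB
N = −174 + 70.04 + 3.38 = −100.58 dBm
SNR = P_sig − N = −102 − (−100.58) = −1.42 dB → −1.4 dB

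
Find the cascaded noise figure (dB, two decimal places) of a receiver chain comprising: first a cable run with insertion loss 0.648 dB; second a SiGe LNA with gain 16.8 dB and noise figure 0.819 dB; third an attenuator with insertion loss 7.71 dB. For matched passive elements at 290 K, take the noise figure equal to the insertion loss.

1.82 dB

Convert to linear (a loss of L dB is a gain of −L dB): F_i = 10^(NF_i/10), G_i = 10^(G_i,dB/10)
  Stage 1: F_1 = 10^(0.648/10) = 1.161, G_1 = 10^(−0.648/10) = 0.8614
  Stage 2: F_2 = 10^(0.819/10) = 1.208, G_2 = 10^(16.8/10) = 47.86
  Stage 3: F_3 = 10^(7.71/10) = 5.902, G_3 = 10^(−7.71/10) = 0.1694
Friis cascade:
  F = 1.161 + (1.208 − 1)/0.8614 + (5.902 − 1)/41.23 = 1.521
NF = 10 log₁₀(1.521) = 1.82 dB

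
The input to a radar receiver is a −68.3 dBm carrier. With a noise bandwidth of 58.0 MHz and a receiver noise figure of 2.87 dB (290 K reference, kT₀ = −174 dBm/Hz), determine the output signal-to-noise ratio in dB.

25.2 dB

Noise floor: N = −174 + 10 log₁₀(B) + NF
10 log₁₀(5.80×10⁷) = 77.63 dB
N = −174 + 77.63 + 2.87 = −93.50 dBm
SNR = P_sig − N = −68.3 − (−93.50) = 25.20 dB → 25.2 dB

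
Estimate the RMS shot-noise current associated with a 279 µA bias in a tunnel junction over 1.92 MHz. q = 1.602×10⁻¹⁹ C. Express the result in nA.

I_n = √(2qI·B)
2qI·B = 2 × 1.602×10⁻¹⁹ × 2.79×10⁻⁴ × 1.92×10⁶ = 1.72×10⁻¹⁶ A²
I_n = √(1.72×10⁻¹⁶) = 1.31×10⁻⁸ A = 13.1 nA

13.1 nA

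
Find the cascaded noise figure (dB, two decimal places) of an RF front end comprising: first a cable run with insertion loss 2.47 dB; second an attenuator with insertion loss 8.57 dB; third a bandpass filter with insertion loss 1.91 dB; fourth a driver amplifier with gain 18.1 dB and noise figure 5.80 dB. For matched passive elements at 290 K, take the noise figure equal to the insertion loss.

Convert to linear (a loss of L dB is a gain of −L dB): F_i = 10^(NF_i/10), G_i = 10^(G_i,dB/10)
  Stage 1: F_1 = 10^(2.47/10) = 1.766, G_1 = 10^(−2.47/10) = 0.5662
  Stage 2: F_2 = 10^(8.57/10) = 7.194, G_2 = 10^(−8.57/10) = 0.1390
  Stage 3: F_3 = 10^(1.91/10) = 1.552, G_3 = 10^(−1.91/10) = 0.6442
  Stage 4: F_4 = 10^(5.80/10) = 3.802, G_4 = 10^(18.1/10) = 64.57
Friis cascade:
  F = 1.766 + (7.194 − 1)/0.5662 + (1.552 − 1)/0.07870 + (3.802 − 1)/0.05070 = 74.99
NF = 10 log₁₀(74.99) = 18.75 dB

18.75 dB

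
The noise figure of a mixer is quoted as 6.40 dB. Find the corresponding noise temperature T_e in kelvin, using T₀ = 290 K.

F = 10^(6.40/10) = 4.36516
T_e = (F − 1)·T₀ = (4.36516 − 1) × 290 = 976 K

976 K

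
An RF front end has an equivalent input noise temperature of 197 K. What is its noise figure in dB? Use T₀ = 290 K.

2.25 dB

F = 1 + T_e/T₀ = 1 + 197/290 = 1.67931
NF = 10 log₁₀(1.67931) = 2.25 dB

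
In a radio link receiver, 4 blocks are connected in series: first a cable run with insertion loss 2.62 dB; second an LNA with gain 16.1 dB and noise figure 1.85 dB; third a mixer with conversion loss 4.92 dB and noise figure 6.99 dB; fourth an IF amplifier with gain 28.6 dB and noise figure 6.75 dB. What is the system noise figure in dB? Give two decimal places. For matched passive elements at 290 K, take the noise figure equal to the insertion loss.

5.44 dB

Convert to linear (a loss of L dB is a gain of −L dB): F_i = 10^(NF_i/10), G_i = 10^(G_i,dB/10)
  Stage 1: F_1 = 10^(2.62/10) = 1.828, G_1 = 10^(−2.62/10) = 0.5470
  Stage 2: F_2 = 10^(1.85/10) = 1.531, G_2 = 10^(16.1/10) = 40.74
  Stage 3: F_3 = 10^(6.99/10) = 5.000, G_3 = 10^(−4.92/10) = 0.3221
  Stage 4: F_4 = 10^(6.75/10) = 4.732, G_4 = 10^(28.6/10) = 724.4
Friis cascade:
  F = 1.828 + (1.531 − 1)/0.5470 + (5.000 − 1)/22.28 + (4.732 − 1)/7.178 = 3.498
NF = 10 log₁₀(3.498) = 5.44 dB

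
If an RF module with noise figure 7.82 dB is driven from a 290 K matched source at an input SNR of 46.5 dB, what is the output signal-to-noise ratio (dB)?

By definition F = SNR_in/SNR_out, so in dB: SNR_out = SNR_in − NF
SNR_out = 46.5 − 7.82 = 38.68 dB

38.68 dB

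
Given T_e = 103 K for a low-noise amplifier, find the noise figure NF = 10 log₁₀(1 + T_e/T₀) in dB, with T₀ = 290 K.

1.32 dB

F = 1 + T_e/T₀ = 1 + 103/290 = 1.35517
NF = 10 log₁₀(1.35517) = 1.32 dB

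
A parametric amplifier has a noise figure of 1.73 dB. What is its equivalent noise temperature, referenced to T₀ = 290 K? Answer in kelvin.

F = 10^(1.73/10) = 1.48936
T_e = (F − 1)·T₀ = (1.48936 − 1) × 290 = 142 K

142 K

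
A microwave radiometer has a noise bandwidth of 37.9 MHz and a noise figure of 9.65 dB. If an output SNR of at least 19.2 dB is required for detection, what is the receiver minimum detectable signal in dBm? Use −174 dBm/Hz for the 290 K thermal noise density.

Sensitivity = −174 + 10 log₁₀(B) + NF + SNR_min
= −174 + 75.79 + 9.65 + 19.2
= −69.36 dBm → −69.4 dBm

−69.4 dBm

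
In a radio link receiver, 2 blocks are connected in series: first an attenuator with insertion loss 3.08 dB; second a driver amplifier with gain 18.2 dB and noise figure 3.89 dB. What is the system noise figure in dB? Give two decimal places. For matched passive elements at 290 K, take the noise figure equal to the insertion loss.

Convert to linear (a loss of L dB is a gain of −L dB): F_i = 10^(NF_i/10), G_i = 10^(G_i,dB/10)
  Stage 1: F_1 = 10^(3.08/10) = 2.032, G_1 = 10^(−3.08/10) = 0.4920
  Stage 2: F_2 = 10^(3.89/10) = 2.449, G_2 = 10^(18.2/10) = 66.07
Friis cascade:
  F = 2.032 + (2.449 − 1)/0.4920 = 4.977
NF = 10 log₁₀(4.977) = 6.97 dB

6.97 dB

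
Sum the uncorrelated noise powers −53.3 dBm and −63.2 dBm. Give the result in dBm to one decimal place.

−52.9 dBm

Convert to linear, add, convert back:
P₁ = 4.68×10⁻⁹ W, P₂ = 4.79×10⁻¹⁰ W
P_tot = 5.16×10⁻⁹ W → 10 log₁₀(P_tot / 10⁻³) = −52.9 dBm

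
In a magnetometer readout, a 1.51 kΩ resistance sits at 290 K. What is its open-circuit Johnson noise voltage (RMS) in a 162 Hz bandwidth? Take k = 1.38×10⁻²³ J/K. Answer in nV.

62.6 nV

V_n = √(4kTRB)
4kTRB = 4 × 1.38×10⁻²³ × 290 × 1.51×10³ × 1.62×10² = 3.92×10⁻¹⁵ V²
V_n = √(3.92×10⁻¹⁵) = 6.26×10⁻⁸ V = 62.6 nV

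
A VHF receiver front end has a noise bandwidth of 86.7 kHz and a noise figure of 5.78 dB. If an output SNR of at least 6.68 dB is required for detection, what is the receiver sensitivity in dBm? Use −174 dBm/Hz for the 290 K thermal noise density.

Sensitivity = −174 + 10 log₁₀(B) + NF + SNR_min
= −174 + 49.38 + 5.78 + 6.68
= −112.16 dBm → −112.2 dBm

−112.2 dBm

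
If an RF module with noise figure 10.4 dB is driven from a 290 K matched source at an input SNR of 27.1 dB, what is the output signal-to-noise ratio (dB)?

16.7 dB

By definition F = SNR_in/SNR_out, so in dB: SNR_out = SNR_in − NF
SNR_out = 27.1 − 10.4 = 16.7 dB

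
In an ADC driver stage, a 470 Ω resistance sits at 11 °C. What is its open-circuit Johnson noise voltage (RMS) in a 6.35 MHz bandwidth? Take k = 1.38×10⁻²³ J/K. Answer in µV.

T = 11 °C + 273.15 = 284.15 K
V_n = √(4kTRB)
4kTRB = 4 × 1.38×10⁻²³ × 284.15 × 4.70×10² × 6.35×10⁶ = 4.68×10⁻¹¹ V²
V_n = √(4.68×10⁻¹¹) = 6.84×10⁻⁶ V = 6.84 µV

6.84 µV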